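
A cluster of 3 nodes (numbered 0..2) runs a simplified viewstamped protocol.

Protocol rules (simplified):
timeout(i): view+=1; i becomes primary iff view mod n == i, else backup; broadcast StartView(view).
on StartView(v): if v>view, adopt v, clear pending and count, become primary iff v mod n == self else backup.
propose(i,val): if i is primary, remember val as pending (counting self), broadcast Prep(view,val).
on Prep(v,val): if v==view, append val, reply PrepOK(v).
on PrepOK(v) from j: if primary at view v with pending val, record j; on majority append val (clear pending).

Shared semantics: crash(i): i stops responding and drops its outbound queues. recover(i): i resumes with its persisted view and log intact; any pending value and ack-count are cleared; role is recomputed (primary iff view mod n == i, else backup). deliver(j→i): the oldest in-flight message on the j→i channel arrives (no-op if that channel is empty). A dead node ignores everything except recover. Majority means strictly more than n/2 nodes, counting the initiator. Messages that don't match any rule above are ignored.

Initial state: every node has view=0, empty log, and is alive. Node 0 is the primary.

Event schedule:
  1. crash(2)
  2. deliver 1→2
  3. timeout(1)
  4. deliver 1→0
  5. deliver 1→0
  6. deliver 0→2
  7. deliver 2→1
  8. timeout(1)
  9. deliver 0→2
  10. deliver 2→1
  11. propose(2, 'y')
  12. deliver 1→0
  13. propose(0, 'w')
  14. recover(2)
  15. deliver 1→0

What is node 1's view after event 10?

2

step 1 crash(2): 2={✗back,v=0,log=-}
step 2 deliver 1→2: —
step 3 timeout(1): 1={prim,v=1,log=-}
step 4 deliver 1→0: 0={back,v=1,log=-}
step 5 deliver 1→0: —
step 6 deliver 0→2: —
step 7 deliver 2→1: —
step 8 timeout(1): 1={back,v=2,log=-}
step 9 deliver 0→2: —
step 10 deliver 2→1: —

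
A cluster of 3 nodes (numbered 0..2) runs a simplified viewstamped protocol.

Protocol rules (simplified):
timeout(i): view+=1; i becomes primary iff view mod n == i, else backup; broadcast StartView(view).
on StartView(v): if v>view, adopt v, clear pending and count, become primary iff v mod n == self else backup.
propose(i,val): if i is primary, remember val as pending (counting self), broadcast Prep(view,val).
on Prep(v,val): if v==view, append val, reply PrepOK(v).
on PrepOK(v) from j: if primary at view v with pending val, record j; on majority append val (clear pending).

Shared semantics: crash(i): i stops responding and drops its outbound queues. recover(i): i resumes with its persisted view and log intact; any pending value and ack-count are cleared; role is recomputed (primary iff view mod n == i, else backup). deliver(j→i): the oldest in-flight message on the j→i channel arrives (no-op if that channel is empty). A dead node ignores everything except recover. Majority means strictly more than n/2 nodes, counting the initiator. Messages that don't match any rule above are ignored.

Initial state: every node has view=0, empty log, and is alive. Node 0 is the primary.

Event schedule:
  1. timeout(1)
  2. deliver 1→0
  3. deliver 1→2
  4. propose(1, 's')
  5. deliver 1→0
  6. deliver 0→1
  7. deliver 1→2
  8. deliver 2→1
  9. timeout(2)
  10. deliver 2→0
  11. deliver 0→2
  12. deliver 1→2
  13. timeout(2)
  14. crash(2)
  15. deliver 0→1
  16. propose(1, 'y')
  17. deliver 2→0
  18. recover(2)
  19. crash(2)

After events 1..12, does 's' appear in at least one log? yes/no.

[1] timeout(1) → N1(prim v1 [-])
[2] deliver 1→0 → N0(back v1 [-])
[3] deliver 1→2 → N2(back v1 [-])
[4] propose(1,'s') → ∅
[5] deliver 1→0 → N0(back v1 [s])
[6] deliver 0→1 → N1(prim v1 [s])
[7] deliver 1→2 → N2(back v1 [s])
[8] deliver 2→1 → ∅
[9] timeout(2) → N2(prim v2 [s])
[10] deliver 2→0 → N0(back v2 [s])
[11] deliver 0→2 → ∅
[12] deliver 1→2 → ∅

yes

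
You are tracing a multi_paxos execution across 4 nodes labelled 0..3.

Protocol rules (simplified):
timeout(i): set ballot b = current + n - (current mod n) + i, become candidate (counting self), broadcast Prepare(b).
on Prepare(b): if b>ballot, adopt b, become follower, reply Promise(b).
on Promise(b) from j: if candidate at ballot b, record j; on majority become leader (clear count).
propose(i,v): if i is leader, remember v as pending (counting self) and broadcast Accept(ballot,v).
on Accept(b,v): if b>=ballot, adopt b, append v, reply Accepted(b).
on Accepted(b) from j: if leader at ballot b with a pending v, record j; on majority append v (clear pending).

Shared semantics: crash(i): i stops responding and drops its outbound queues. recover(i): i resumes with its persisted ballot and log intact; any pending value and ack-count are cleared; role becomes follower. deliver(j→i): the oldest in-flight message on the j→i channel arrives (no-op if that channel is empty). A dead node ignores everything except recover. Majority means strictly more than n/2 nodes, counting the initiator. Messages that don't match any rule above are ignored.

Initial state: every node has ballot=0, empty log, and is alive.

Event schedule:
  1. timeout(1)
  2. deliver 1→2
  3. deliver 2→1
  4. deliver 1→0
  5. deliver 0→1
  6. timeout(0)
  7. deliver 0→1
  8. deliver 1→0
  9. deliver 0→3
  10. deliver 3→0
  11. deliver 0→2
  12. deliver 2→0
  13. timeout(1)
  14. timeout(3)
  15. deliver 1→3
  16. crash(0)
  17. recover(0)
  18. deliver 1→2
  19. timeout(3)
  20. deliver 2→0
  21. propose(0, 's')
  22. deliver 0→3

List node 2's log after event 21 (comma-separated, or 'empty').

empty

e1 timeout(1): 1[cand,b=5,-]
e2 deliver 1→2: 2[foll,b=5,-]
e3 deliver 2→1: ·
e4 deliver 1→0: 0[foll,b=5,-]
e5 deliver 0→1: 1[lead,b=5,-]
e6 timeout(0): 0[cand,b=8,-]
e7 deliver 0→1: 1[foll,b=8,-]
e8 deliver 1→0: ·
e9 deliver 0→3: 3[foll,b=8,-]
e10 deliver 3→0: 0[lead,b=8,-]
e11 deliver 0→2: 2[foll,b=8,-]
e12 deliver 2→0: ·
e13 timeout(1): 1[cand,b=13,-]
e14 timeout(3): 3[cand,b=15,-]
e15 deliver 1→3: ·
e16 crash(0): 0[✗lead,b=8,-]
e17 recover(0): 0[foll,b=8,-]
e18 deliver 1→2: 2[foll,b=13,-]
e19 timeout(3): 3[cand,b=19,-]
e20 deliver 2→0: ·
e21 propose(0,'s'): ·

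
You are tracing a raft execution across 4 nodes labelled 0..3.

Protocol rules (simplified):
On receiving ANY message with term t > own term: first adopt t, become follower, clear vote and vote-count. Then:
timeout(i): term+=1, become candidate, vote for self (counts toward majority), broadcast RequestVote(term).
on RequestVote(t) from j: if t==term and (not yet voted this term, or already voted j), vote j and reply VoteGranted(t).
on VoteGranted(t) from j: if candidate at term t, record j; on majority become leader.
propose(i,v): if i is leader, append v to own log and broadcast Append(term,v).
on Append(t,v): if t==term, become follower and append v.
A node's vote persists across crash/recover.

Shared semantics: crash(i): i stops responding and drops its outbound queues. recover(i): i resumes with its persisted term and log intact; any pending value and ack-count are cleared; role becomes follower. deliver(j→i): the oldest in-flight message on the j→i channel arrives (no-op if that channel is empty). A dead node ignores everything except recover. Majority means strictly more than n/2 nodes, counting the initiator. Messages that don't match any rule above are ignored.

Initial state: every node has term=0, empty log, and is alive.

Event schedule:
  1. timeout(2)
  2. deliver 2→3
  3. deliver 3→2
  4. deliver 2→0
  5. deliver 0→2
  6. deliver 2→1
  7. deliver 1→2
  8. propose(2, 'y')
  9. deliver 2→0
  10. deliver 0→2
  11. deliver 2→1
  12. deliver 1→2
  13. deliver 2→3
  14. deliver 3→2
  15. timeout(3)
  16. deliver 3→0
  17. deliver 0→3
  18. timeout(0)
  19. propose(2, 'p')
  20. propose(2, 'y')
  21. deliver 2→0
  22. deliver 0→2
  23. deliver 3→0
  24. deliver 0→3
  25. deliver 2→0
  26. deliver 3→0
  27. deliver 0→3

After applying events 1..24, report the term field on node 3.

after 1 — timeout(2): n2:cand/t1/[-]
after 2 — deliver 2→3: n3:foll/t1/[-]
after 3 — deliver 3→2: ·
after 4 — deliver 2→0: n0:foll/t1/[-]
after 5 — deliver 0→2: n2:lead/t1/[-]
after 6 — deliver 2→1: n1:foll/t1/[-]
after 7 — deliver 1→2: ·
after 8 — propose(2,'y'): n2:lead/t1/[y]
after 9 — deliver 2→0: n0:foll/t1/[y]
after 10 — deliver 0→2: ·
after 11 — deliver 2→1: n1:foll/t1/[y]
after 12 — deliver 1→2: ·
after 13 — deliver 2→3: n3:foll/t1/[y]
after 14 — deliver 3→2: ·
after 15 — timeout(3): n3:cand/t2/[y]
after 16 — deliver 3→0: n0:foll/t2/[y]
after 17 — deliver 0→3: ·
after 18 — timeout(0): n0:cand/t3/[y]
after 19 — propose(2,'p'): n2:lead/t1/[y,p]
after 20 — propose(2,'y'): n2:lead/t1/[y,p,y]
after 21 — deliver 2→0: ·
after 22 — deliver 0→2: n2:foll/t3/[y,p,y]
after 23 — deliver 3→0: ·
after 24 — deliver 0→3: n3:foll/t3/[y]

3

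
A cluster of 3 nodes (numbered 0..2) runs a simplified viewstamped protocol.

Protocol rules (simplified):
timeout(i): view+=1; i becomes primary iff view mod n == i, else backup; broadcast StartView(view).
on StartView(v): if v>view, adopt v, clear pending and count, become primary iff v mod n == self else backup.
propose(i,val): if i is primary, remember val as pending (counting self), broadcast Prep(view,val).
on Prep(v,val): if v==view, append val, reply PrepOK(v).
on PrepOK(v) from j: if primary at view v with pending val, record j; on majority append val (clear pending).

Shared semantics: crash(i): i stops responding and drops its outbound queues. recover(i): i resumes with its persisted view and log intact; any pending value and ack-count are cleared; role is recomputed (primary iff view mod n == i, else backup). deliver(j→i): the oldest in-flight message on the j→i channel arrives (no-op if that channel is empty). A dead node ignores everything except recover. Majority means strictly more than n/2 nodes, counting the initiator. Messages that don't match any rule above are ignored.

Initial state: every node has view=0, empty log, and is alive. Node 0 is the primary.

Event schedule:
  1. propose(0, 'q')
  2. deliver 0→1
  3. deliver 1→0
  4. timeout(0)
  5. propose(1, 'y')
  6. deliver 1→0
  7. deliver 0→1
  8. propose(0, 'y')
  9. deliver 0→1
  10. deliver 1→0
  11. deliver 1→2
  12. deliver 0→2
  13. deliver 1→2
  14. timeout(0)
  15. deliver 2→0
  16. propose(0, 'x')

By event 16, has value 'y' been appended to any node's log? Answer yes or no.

no

after 1 — propose(0,'q'): ·
after 2 — deliver 0→1: n1:back/v0/[q]
after 3 — deliver 1→0: n0:prim/v0/[q]
after 4 — timeout(0): n0:back/v1/[q]
after 5 — propose(1,'y'): ·
after 6 — deliver 1→0: ·
after 7 — deliver 0→1: n1:prim/v1/[q]
after 8 — propose(0,'y'): ·
after 9 — deliver 0→1: ·
after 10 — deliver 1→0: ·
after 11 — deliver 1→2: ·
after 12 — deliver 0→2: n2:back/v0/[q]
after 13 — deliver 1→2: ·
after 14 — timeout(0): n0:back/v2/[q]
after 15 — deliver 2→0: ·
after 16 — propose(0,'x'): ·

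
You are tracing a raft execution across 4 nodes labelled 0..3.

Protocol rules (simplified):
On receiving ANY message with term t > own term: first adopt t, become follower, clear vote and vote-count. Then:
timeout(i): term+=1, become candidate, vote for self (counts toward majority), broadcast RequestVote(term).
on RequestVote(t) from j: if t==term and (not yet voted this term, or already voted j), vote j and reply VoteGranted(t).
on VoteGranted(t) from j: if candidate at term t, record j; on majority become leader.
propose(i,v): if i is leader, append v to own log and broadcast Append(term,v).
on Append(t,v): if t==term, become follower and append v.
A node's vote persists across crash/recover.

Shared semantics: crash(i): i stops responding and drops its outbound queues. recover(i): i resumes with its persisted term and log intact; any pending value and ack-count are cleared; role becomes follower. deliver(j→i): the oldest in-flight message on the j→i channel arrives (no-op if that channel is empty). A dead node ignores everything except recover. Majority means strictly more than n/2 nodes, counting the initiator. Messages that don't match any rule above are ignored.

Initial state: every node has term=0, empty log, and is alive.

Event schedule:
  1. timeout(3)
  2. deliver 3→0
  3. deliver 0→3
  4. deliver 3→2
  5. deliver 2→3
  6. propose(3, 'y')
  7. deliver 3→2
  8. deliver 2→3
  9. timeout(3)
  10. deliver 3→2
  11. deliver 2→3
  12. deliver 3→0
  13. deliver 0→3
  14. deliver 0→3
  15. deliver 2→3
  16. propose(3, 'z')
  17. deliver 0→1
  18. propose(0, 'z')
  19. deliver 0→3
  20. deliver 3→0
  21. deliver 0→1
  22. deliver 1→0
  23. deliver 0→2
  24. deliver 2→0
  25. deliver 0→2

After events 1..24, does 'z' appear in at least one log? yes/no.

no

step 1 timeout(3): 3={cand,t=1,log=-}
step 2 deliver 3→0: 0={foll,t=1,log=-}
step 3 deliver 0→3: —
step 4 deliver 3→2: 2={foll,t=1,log=-}
step 5 deliver 2→3: 3={lead,t=1,log=-}
step 6 propose(3,'y'): 3={lead,t=1,log=y}
step 7 deliver 3→2: 2={foll,t=1,log=y}
step 8 deliver 2→3: —
step 9 timeout(3): 3={cand,t=2,log=y}
step 10 deliver 3→2: 2={foll,t=2,log=y}
step 11 deliver 2→3: —
step 12 deliver 3→0: 0={foll,t=1,log=y}
step 13 deliver 0→3: —
step 14 deliver 0→3: —
step 15 deliver 2→3: —
step 16 propose(3,'z'): —
step 17 deliver 0→1: —
step 18 propose(0,'z'): —
step 19 deliver 0→3: —
step 20 deliver 3→0: 0={foll,t=2,log=y}
step 21 deliver 0→1: —
step 22 deliver 1→0: —
step 23 deliver 0→2: —
step 24 deliver 2→0: —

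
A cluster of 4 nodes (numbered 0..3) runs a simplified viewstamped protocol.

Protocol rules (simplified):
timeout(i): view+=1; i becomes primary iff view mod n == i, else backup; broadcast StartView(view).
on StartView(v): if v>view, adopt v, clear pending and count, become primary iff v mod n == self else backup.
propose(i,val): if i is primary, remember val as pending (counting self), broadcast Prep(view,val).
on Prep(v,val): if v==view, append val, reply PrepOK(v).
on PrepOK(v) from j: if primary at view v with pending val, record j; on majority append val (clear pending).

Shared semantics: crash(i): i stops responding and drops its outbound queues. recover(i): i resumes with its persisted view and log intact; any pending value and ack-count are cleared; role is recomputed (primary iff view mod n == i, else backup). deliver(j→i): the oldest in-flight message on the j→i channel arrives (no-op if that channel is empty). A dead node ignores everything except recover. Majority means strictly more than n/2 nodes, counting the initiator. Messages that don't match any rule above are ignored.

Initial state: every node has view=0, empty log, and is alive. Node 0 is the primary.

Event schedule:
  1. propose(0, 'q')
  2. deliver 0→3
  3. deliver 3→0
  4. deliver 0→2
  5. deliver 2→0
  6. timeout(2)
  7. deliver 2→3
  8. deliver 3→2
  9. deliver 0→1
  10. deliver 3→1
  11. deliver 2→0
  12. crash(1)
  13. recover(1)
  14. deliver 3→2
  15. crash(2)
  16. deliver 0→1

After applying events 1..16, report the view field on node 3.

e1 propose(0,'q'): ·
e2 deliver 0→3: 3[back,v=0,q]
e3 deliver 3→0: ·
e4 deliver 0→2: 2[back,v=0,q]
e5 deliver 2→0: 0[prim,v=0,q]
e6 timeout(2): 2[back,v=1,q]
e7 deliver 2→3: 3[back,v=1,q]
e8 deliver 3→2: ·
e9 deliver 0→1: 1[back,v=0,q]
e10 deliver 3→1: ·
e11 deliver 2→0: 0[back,v=1,q]
e12 crash(1): 1[✗back,v=0,q]
e13 recover(1): 1[back,v=0,q]
e14 deliver 3→2: ·
e15 crash(2): 2[✗back,v=1,q]
e16 deliver 0→1: ·

1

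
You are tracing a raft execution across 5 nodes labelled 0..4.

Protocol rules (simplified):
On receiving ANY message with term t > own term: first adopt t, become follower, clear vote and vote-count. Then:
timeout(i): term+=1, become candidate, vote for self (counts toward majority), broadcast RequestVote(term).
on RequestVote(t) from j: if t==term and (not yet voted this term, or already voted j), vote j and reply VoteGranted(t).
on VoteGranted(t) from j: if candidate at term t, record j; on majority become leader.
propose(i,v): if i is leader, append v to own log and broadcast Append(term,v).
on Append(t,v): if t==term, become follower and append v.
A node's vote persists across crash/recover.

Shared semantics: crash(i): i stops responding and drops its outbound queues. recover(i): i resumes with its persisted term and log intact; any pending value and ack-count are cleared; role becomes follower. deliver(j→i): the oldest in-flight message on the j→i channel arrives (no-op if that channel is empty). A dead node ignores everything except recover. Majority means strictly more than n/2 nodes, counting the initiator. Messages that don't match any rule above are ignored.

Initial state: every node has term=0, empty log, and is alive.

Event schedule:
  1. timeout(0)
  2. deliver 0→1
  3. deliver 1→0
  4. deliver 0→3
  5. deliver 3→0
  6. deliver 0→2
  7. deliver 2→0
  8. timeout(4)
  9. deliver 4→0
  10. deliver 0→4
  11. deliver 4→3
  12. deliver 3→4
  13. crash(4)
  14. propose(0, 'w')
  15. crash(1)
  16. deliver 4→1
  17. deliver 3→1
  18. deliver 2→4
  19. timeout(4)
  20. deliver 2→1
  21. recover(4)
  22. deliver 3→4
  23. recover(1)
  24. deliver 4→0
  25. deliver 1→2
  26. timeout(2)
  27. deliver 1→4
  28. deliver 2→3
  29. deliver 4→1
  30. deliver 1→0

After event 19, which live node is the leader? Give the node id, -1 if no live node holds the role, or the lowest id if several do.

after 1 — timeout(0): n0:cand/t1/[-]
after 2 — deliver 0→1: n1:foll/t1/[-]
after 3 — deliver 1→0: ·
after 4 — deliver 0→3: n3:foll/t1/[-]
after 5 — deliver 3→0: n0:lead/t1/[-]
after 6 — deliver 0→2: n2:foll/t1/[-]
after 7 — deliver 2→0: ·
after 8 — timeout(4): n4:cand/t1/[-]
after 9 — deliver 4→0: ·
after 10 — deliver 0→4: ·
after 11 — deliver 4→3: ·
after 12 — deliver 3→4: ·
after 13 — crash(4): n4:✗cand/t1/[-]
after 14 — propose(0,'w'): n0:lead/t1/[w]
after 15 — crash(1): n1:✗foll/t1/[-]
after 16 — deliver 4→1: ·
after 17 — deliver 3→1: ·
after 18 — deliver 2→4: ·
after 19 — timeout(4): ·

0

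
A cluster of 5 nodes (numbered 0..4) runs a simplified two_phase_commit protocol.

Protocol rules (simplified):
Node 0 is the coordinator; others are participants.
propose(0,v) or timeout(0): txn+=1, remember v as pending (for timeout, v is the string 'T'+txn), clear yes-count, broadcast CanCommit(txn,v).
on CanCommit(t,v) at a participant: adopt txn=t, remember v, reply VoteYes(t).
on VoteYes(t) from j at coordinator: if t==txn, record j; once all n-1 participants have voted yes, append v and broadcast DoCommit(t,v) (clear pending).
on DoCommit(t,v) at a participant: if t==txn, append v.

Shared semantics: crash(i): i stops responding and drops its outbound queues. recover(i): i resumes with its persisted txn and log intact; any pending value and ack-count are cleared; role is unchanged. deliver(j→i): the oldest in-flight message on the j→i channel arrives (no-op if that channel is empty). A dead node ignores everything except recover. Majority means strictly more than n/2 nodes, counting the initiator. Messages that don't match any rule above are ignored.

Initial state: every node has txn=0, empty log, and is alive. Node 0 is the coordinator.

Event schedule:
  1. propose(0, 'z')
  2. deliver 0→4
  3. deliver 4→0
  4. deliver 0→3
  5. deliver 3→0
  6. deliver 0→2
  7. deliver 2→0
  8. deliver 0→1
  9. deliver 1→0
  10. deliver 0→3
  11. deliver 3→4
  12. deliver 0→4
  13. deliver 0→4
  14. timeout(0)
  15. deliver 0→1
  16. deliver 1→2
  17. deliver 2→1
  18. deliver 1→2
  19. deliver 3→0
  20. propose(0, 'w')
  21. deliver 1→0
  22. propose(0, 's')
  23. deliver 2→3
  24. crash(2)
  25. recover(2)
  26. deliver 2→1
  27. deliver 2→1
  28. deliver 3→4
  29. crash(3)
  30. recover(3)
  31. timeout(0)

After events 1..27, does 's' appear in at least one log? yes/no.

no

[1] propose(0,'z') → N0(coor t1 [-])
[2] deliver 0→4 → N4(part t1 [-])
[3] deliver 4→0 → ∅
[4] deliver 0→3 → N3(part t1 [-])
[5] deliver 3→0 → ∅
[6] deliver 0→2 → N2(part t1 [-])
[7] deliver 2→0 → ∅
[8] deliver 0→1 → N1(part t1 [-])
[9] deliver 1→0 → N0(coor t1 [z])
[10] deliver 0→3 → N3(part t1 [z])
[11] deliver 3→4 → ∅
[12] deliver 0→4 → N4(part t1 [z])
[13] deliver 0→4 → ∅
[14] timeout(0) → N0(coor t2 [z])
[15] deliver 0→1 → N1(part t1 [z])
[16] deliver 1→2 → ∅
[17] deliver 2→1 → ∅
[18] deliver 1→2 → ∅
[19] deliver 3→0 → ∅
[20] propose(0,'w') → N0(coor t3 [z])
[21] deliver 1→0 → ∅
[22] propose(0,'s') → N0(coor t4 [z])
[23] deliver 2→3 → ∅
[24] crash(2) → N2(✗part t1 [-])
[25] recover(2) → N2(part t1 [-])
[26] deliver 2→1 → ∅
[27] deliver 2→1 → ∅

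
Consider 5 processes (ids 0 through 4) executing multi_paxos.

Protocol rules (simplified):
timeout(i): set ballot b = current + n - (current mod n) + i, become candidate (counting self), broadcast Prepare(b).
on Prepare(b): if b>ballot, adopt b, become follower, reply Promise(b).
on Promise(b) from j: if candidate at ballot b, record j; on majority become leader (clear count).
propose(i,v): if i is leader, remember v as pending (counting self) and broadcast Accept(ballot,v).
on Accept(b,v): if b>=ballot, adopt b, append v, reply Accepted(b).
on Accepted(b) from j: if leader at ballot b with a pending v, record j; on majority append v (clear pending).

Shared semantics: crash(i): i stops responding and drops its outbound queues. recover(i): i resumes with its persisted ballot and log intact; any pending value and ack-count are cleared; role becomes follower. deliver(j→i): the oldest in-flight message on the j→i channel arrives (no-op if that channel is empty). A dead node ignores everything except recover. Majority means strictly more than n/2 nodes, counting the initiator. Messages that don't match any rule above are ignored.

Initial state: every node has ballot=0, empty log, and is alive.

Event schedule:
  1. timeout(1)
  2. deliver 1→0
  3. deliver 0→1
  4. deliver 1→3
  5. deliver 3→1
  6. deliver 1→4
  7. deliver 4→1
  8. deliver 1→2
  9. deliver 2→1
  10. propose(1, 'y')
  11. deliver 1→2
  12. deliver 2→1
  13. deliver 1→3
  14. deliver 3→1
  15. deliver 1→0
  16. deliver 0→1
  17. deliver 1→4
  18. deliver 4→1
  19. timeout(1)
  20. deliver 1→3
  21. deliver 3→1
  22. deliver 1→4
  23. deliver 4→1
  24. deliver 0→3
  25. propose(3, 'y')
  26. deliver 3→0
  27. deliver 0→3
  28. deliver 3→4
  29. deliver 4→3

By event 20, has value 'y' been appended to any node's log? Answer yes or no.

yes

1. timeout(1):  <1:cand b6 ->
2. deliver 1→0:  <0:foll b6 ->
3. deliver 0→1:  nop
4. deliver 1→3:  <3:foll b6 ->
5. deliver 3→1:  <1:lead b6 ->
6. deliver 1→4:  <4:foll b6 ->
7. deliver 4→1:  nop
8. deliver 1→2:  <2:foll b6 ->
9. deliver 2→1:  nop
10. propose(1,'y'):  nop
11. deliver 1→2:  <2:foll b6 y>
12. deliver 2→1:  nop
13. deliver 1→3:  <3:foll b6 y>
14. deliver 3→1:  <1:lead b6 y>
15. deliver 1→0:  <0:foll b6 y>
16. deliver 0→1:  nop
17. deliver 1→4:  <4:foll b6 y>
18. deliver 4→1:  nop
19. timeout(1):  <1:cand b11 y>
20. deliver 1→3:  <3:foll b11 y>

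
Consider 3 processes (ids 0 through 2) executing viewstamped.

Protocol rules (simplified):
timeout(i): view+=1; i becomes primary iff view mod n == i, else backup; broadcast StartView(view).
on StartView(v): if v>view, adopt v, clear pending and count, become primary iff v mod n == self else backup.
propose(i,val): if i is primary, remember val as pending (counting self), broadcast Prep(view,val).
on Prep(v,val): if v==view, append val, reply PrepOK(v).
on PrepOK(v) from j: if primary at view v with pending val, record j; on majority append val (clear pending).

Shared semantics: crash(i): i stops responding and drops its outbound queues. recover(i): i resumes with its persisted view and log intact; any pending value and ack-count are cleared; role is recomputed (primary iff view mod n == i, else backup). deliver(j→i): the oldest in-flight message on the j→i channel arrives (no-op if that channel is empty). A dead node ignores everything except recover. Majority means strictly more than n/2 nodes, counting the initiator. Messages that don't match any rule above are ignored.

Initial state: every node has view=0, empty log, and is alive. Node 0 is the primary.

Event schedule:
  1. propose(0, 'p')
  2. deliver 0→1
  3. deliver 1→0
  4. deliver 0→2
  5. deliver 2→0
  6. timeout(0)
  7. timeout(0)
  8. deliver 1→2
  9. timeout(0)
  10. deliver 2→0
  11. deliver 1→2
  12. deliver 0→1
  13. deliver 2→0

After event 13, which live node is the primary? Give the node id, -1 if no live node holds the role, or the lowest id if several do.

0

step 1 propose(0,'p'): —
step 2 deliver 0→1: 1={back,v=0,log=p}
step 3 deliver 1→0: 0={prim,v=0,log=p}
step 4 deliver 0→2: 2={back,v=0,log=p}
step 5 deliver 2→0: —
step 6 timeout(0): 0={back,v=1,log=p}
step 7 timeout(0): 0={back,v=2,log=p}
step 8 deliver 1→2: —
step 9 timeout(0): 0={prim,v=3,log=p}
step 10 deliver 2→0: —
step 11 deliver 1→2: —
step 12 deliver 0→1: 1={prim,v=1,log=p}
step 13 deliver 2→0: —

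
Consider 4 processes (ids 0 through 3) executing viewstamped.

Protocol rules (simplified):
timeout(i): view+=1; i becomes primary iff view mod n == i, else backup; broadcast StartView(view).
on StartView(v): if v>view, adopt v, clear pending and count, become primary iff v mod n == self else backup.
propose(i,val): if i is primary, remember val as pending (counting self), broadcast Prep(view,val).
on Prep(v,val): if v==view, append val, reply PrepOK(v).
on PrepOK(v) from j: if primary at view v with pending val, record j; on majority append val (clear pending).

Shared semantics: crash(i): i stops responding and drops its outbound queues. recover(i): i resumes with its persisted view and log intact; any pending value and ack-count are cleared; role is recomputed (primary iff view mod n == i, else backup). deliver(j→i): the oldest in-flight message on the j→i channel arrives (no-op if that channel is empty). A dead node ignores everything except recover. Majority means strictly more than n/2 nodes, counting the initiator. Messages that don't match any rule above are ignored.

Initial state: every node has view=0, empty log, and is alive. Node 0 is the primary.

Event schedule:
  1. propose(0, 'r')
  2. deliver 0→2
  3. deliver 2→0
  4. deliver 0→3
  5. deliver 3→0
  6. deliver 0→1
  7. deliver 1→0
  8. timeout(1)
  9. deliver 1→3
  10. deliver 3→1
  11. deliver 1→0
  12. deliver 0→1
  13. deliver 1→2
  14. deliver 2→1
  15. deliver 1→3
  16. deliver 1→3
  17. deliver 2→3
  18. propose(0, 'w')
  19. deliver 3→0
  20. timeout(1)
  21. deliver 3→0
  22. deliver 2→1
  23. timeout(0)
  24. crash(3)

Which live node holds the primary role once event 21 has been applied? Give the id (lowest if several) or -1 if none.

e1 propose(0,'r'): ·
e2 deliver 0→2: 2[back,v=0,r]
e3 deliver 2→0: ·
e4 deliver 0→3: 3[back,v=0,r]
e5 deliver 3→0: 0[prim,v=0,r]
e6 deliver 0→1: 1[back,v=0,r]
e7 deliver 1→0: ·
e8 timeout(1): 1[prim,v=1,r]
e9 deliver 1→3: 3[back,v=1,r]
e10 deliver 3→1: ·
e11 deliver 1→0: 0[back,v=1,r]
e12 deliver 0→1: ·
e13 deliver 1→2: 2[back,v=1,r]
e14 deliver 2→1: ·
e15 deliver 1→3: ·
e16 deliver 1→3: ·
e17 deliver 2→3: ·
e18 propose(0,'w'): ·
e19 deliver 3→0: ·
e20 timeout(1): 1[back,v=2,r]
e21 deliver 3→0: ·

-1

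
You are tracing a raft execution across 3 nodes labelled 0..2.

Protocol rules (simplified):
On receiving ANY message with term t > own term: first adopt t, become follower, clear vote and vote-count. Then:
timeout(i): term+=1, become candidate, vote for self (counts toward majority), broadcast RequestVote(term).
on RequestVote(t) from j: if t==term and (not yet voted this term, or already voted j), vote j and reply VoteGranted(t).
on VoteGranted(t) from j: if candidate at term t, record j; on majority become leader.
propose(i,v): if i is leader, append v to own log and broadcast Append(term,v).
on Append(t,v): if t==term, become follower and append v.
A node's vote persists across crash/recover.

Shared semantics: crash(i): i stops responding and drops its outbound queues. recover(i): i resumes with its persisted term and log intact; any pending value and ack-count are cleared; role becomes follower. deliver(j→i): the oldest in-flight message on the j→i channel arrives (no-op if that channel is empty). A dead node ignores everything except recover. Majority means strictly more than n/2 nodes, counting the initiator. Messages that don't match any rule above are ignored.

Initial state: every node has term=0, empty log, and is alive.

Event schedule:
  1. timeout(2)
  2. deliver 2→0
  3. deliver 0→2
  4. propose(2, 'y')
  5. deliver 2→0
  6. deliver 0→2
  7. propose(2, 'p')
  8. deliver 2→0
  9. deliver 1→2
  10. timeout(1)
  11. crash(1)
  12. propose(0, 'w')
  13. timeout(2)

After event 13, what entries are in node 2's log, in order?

[1] timeout(2) → N2(cand t1 [-])
[2] deliver 2→0 → N0(foll t1 [-])
[3] deliver 0→2 → N2(lead t1 [-])
[4] propose(2,'y') → N2(lead t1 [y])
[5] deliver 2→0 → N0(foll t1 [y])
[6] deliver 0→2 → ∅
[7] propose(2,'p') → N2(lead t1 [y,p])
[8] deliver 2→0 → N0(foll t1 [y,p])
[9] deliver 1→2 → ∅
[10] timeout(1) → N1(cand t1 [-])
[11] crash(1) → N1(✗cand t1 [-])
[12] propose(0,'w') → ∅
[13] timeout(2) → N2(cand t2 [y,p])

y,p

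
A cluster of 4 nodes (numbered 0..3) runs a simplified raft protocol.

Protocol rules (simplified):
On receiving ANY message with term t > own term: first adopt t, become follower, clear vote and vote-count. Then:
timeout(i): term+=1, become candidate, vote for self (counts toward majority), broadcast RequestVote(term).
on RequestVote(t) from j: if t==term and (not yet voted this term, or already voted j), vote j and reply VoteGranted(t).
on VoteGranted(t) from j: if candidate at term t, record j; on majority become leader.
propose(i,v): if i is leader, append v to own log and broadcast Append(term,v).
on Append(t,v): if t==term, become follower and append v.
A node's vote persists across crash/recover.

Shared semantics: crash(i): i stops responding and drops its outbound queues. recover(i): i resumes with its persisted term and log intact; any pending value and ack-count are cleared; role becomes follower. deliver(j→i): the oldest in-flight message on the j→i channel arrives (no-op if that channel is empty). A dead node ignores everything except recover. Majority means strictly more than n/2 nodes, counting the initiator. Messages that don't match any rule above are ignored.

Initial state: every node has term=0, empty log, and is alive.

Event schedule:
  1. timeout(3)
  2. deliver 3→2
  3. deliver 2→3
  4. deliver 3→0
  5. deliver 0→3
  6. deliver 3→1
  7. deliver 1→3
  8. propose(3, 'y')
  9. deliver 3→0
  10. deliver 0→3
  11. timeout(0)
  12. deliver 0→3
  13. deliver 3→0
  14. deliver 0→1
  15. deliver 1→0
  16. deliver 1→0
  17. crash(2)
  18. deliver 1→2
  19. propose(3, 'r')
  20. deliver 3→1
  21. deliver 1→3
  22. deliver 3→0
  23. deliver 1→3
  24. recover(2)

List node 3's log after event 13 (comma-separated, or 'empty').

y

step 1 timeout(3): 3={cand,t=1,log=-}
step 2 deliver 3→2: 2={foll,t=1,log=-}
step 3 deliver 2→3: —
step 4 deliver 3→0: 0={foll,t=1,log=-}
step 5 deliver 0→3: 3={lead,t=1,log=-}
step 6 deliver 3→1: 1={foll,t=1,log=-}
step 7 deliver 1→3: —
step 8 propose(3,'y'): 3={lead,t=1,log=y}
step 9 deliver 3→0: 0={foll,t=1,log=y}
step 10 deliver 0→3: —
step 11 timeout(0): 0={cand,t=2,log=y}
step 12 deliver 0→3: 3={foll,t=2,log=y}
step 13 deliver 3→0: —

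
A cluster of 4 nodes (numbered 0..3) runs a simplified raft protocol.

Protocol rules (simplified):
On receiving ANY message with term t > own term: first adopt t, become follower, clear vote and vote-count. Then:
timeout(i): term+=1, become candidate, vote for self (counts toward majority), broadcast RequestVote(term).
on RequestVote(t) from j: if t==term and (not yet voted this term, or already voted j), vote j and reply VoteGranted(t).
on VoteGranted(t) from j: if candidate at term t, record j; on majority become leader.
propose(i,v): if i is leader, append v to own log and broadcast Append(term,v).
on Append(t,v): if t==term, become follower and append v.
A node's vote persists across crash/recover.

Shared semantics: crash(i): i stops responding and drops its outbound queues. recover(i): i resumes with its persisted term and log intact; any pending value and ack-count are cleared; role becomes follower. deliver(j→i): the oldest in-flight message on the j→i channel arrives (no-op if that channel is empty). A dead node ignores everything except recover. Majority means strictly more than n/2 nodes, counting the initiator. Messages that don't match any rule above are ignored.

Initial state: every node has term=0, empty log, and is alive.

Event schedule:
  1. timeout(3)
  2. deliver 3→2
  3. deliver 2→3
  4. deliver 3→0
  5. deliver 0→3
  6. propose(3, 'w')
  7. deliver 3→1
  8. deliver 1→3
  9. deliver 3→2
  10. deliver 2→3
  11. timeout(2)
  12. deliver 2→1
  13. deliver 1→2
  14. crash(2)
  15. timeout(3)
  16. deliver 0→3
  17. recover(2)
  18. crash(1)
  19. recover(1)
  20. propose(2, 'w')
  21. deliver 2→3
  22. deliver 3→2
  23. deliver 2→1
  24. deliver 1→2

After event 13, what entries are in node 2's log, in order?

e1 timeout(3): 3[cand,t=1,-]
e2 deliver 3→2: 2[foll,t=1,-]
e3 deliver 2→3: ·
e4 deliver 3→0: 0[foll,t=1,-]
e5 deliver 0→3: 3[lead,t=1,-]
e6 propose(3,'w'): 3[lead,t=1,w]
e7 deliver 3→1: 1[foll,t=1,-]
e8 deliver 1→3: ·
e9 deliver 3→2: 2[foll,t=1,w]
e10 deliver 2→3: ·
e11 timeout(2): 2[cand,t=2,w]
e12 deliver 2→1: 1[foll,t=2,-]
e13 deliver 1→2: ·

w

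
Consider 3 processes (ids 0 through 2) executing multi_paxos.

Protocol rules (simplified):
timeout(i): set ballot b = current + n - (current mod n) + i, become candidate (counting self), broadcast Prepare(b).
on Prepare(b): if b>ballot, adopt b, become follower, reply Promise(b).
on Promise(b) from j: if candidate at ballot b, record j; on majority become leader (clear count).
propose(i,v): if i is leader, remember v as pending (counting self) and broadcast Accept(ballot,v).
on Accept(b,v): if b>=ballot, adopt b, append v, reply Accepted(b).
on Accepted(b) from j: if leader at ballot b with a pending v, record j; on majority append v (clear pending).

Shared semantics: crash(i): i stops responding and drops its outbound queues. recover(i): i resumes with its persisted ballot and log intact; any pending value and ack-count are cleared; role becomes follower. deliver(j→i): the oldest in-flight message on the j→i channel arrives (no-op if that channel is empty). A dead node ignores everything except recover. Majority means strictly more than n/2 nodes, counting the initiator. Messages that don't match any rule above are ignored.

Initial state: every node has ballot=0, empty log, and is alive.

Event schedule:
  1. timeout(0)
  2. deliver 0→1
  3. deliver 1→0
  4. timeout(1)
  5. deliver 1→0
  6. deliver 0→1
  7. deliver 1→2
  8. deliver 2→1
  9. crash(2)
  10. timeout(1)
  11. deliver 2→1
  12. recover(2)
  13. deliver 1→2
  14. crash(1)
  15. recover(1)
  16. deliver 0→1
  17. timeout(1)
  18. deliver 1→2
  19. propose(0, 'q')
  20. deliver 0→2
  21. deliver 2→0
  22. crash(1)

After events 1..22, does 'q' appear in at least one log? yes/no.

e1 timeout(0): 0[cand,b=3,-]
e2 deliver 0→1: 1[foll,b=3,-]
e3 deliver 1→0: 0[lead,b=3,-]
e4 timeout(1): 1[cand,b=7,-]
e5 deliver 1→0: 0[foll,b=7,-]
e6 deliver 0→1: 1[lead,b=7,-]
e7 deliver 1→2: 2[foll,b=7,-]
e8 deliver 2→1: ·
e9 crash(2): 2[✗foll,b=7,-]
e10 timeout(1): 1[cand,b=10,-]
e11 deliver 2→1: ·
e12 recover(2): 2[foll,b=7,-]
e13 deliver 1→2: 2[foll,b=10,-]
e14 crash(1): 1[✗cand,b=10,-]
e15 recover(1): 1[foll,b=10,-]
e16 deliver 0→1: ·
e17 timeout(1): 1[cand,b=13,-]
e18 deliver 1→2: 2[foll,b=13,-]
e19 propose(0,'q'): ·
e20 deliver 0→2: ·
e21 deliver 2→0: ·
e22 crash(1): 1[✗cand,b=13,-]

no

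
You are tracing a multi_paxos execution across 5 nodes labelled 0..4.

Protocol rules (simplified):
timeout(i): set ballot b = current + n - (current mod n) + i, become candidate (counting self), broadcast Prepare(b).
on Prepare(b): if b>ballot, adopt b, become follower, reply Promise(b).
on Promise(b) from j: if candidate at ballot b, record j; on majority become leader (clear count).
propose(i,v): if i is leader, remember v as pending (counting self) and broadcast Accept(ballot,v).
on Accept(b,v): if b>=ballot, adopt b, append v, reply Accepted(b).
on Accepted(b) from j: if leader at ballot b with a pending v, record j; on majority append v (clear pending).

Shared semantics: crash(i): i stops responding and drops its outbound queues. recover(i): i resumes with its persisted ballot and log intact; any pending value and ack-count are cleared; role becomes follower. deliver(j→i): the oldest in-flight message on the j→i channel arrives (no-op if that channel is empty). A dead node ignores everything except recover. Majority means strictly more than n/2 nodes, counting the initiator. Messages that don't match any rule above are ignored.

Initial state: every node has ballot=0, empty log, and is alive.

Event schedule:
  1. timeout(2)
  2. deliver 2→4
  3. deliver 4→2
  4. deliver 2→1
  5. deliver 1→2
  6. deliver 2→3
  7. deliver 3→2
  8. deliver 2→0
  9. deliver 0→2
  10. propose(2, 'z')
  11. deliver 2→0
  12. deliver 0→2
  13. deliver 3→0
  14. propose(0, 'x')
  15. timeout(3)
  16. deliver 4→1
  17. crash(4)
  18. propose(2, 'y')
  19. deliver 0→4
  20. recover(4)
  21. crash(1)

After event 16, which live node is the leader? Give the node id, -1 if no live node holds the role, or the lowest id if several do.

e1 timeout(2): 2[cand,b=7,-]
e2 deliver 2→4: 4[foll,b=7,-]
e3 deliver 4→2: ·
e4 deliver 2→1: 1[foll,b=7,-]
e5 deliver 1→2: 2[lead,b=7,-]
e6 deliver 2→3: 3[foll,b=7,-]
e7 deliver 3→2: ·
e8 deliver 2→0: 0[foll,b=7,-]
e9 deliver 0→2: ·
e10 propose(2,'z'): ·
e11 deliver 2→0: 0[foll,b=7,z]
e12 deliver 0→2: ·
e13 deliver 3→0: ·
e14 propose(0,'x'): ·
e15 timeout(3): 3[cand,b=13,-]
e16 deliver 4→1: ·

2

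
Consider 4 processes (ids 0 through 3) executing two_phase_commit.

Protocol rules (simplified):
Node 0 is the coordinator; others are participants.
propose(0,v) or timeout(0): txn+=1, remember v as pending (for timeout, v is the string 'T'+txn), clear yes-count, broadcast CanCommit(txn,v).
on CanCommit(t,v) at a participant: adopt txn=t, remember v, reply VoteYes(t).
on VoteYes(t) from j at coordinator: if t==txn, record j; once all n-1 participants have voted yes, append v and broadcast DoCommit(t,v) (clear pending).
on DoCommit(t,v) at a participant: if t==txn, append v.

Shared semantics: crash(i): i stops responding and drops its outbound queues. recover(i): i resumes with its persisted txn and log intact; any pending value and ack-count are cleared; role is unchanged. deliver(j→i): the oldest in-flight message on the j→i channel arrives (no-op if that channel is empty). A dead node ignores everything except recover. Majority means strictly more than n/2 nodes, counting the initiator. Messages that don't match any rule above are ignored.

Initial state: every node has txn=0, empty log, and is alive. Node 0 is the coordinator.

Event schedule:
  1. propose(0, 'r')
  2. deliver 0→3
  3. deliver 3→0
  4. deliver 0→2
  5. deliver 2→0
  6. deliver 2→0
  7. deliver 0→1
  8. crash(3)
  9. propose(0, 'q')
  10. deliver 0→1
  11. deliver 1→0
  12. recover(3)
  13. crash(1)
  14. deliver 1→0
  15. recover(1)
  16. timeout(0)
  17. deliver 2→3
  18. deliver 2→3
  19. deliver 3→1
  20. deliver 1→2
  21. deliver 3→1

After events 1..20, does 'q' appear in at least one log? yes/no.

no

after 1 — propose(0,'r'): n0:coor/t1/[-]
after 2 — deliver 0→3: n3:part/t1/[-]
after 3 — deliver 3→0: ·
after 4 — deliver 0→2: n2:part/t1/[-]
after 5 — deliver 2→0: ·
after 6 — deliver 2→0: ·
after 7 — deliver 0→1: n1:part/t1/[-]
after 8 — crash(3): n3:✗part/t1/[-]
after 9 — propose(0,'q'): n0:coor/t2/[-]
after 10 — deliver 0→1: n1:part/t2/[-]
after 11 — deliver 1→0: ·
after 12 — recover(3): n3:part/t1/[-]
after 13 — crash(1): n1:✗part/t2/[-]
after 14 — deliver 1→0: ·
after 15 — recover(1): n1:part/t2/[-]
after 16 — timeout(0): n0:coor/t3/[-]
after 17 — deliver 2→3: ·
after 18 — deliver 2→3: ·
after 19 — deliver 3→1: ·
after 20 — deliver 1→2: ·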